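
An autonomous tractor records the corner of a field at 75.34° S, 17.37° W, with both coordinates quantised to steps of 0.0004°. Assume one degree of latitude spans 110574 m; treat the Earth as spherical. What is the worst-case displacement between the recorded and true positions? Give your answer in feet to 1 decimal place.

74.8 feet

With a 0.0004° grid the true value lies within half a step, ±0.0004°/2 = ±0.0002°, of the stored one.
North–south component: 0.0002° × 110574 = 22.1148 m.
Longitude error → 0.0002 × 110574 × cos 75.34° = 0.0002 × 110574 × 0.2531 ≈ 5.59687 m.
Worst case both components are at the extreme and orthogonal: √(22.1148² + 5.59687²) ≈ 22.812 m.
In feet: 22.812 m ÷ 0.3048 ≈ 74.843 ft.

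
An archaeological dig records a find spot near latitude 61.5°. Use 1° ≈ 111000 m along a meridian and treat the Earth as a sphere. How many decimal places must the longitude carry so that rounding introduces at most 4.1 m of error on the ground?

4

At 61.5° one degree of longitude covers 111000 × cos 61.5° ≈ 111000 × 0.4772 ≈ 52964.6 m.
Rounding to N decimal places gives at most 0.5 × 10⁻ᴺ degrees of error, i.e. 0.5 × 10⁻ᴺ × 52964.6 m.
Setting 26482.3 × 10⁻ᴺ ≤ 4.1 gives 10ᴺ ≥ 6459, i.e. N ≥ 3.81.
N = 3 would give 26.5 m (too coarse); N = 4 gives 2.65 m ≤ 4.1 m.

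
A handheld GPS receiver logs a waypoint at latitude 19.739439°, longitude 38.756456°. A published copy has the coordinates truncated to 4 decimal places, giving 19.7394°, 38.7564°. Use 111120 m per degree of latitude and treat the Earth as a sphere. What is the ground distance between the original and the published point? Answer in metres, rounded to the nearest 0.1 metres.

The latitude changed by +0.000039° and the longitude by +0.000056°.
North–south shift: 0.000039 × 111120 = 4.33368 m.
E–W at 19.7394°: 0.000056° × 111120 × cos 19.7394° = 0.000056 × 111120 × 0.9412 ≈ 5.85706 m.
Distance: √(4.33368² + 5.85706²) ≈ 7.28601 m.

7.3 metres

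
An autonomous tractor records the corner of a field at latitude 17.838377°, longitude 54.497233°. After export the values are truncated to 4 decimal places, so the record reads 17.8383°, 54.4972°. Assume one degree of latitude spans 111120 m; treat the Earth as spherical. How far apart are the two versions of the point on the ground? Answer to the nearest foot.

30 feet

The latitude changed by +0.000077° and the longitude by +0.000033°.
North–south shift: 0.000077 × 111120 = 8.55624 m.
East–west at this latitude: 0.000033° × 111120 × cos 17.8383° ≈ 0.000033 × 105778 = 3.49067 m.
Combined displacement = (8.55624² + 3.49067²)^½ ≈ 9.24089 m.
Converting: 9.24089 m × 3.2808 ft/m ≈ 30.318 ft.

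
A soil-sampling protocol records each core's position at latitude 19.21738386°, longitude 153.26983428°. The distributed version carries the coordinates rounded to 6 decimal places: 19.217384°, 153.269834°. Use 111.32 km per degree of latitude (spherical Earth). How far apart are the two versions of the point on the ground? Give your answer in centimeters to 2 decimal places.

Δlat = 19.21738386 − 19.217384 = -0.00000014°; Δlon = 153.26983428 − 153.269834 = +0.00000028°.
North–south shift: -0.00000014 × 111320 = -0.0155848 m.
E–W at 19.2174°: 0.00000028° × 111320 × cos 19.2174° = 0.00000028 × 111320 × 0.9443 ≈ 0.0294327 m.
Hypotenuse of the two orthogonal shifts: √(0.0155848² + 0.0294327²) = 0.0333042 m.
That is 0.0333042 m = 3.3304 cm.

3.33 centimeters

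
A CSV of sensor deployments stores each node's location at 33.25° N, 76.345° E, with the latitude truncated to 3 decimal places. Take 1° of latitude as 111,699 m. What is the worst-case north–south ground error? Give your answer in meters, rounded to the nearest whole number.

Truncating at 3 decimal places can drop up to a full unit in the last place, so the latitude may be off by as much as 0.001°.
North–south distance: 0.001° × 111699 m/° = 111.699 m.

112 meters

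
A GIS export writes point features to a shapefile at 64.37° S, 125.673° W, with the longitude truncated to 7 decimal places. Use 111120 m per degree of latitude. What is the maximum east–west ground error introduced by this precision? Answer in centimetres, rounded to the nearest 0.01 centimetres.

0.48 centimetres

Truncating at 7 decimal places can drop up to a full unit in the last place, so the longitude may be off by as much as 1e-07°.
Parallels shrink by cos φ, so at 64.37° a degree of longitude is 111120 × 0.4326 ≈ 48065.8 m.
So at most 1e-07° × 48065.8 ≈ 0.00480658 m east–west.
That is 0.00480658 m = 0.48066 cm.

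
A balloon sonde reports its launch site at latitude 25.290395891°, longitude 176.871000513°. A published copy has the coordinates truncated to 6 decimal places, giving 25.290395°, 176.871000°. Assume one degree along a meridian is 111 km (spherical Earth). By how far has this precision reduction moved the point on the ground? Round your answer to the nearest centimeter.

The latitude changed by +0.000000891° and the longitude by +0.000000513°.
N–S: 0.000000891° × 111000 m/° = 0.098901 m.
E–W at 25.2904°: 0.000000513° × 111000 × cos 25.2904° = 0.000000513 × 111000 × 0.9042 ≈ 0.0514853 m.
Combined displacement = (0.098901² + 0.0514853²)^½ ≈ 0.1115 m.
That is 0.1115 m = 11.15 cm.

11 centimeters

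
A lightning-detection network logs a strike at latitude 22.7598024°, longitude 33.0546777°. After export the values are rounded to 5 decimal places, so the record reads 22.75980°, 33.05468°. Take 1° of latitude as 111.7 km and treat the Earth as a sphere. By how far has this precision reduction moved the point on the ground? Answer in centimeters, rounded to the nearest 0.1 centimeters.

The latitude changed by +0.0000024° and the longitude by -0.0000023°.
N–S: 0.0000024° × 111700 m/° = 0.26808 m.
E–W at 22.7598°: -0.0000023° × 111700 × cos 22.7598° = -0.0000023 × 111700 × 0.9221 ≈ -0.236906 m.
Combined displacement = (0.26808² + 0.236906²)^½ ≈ 0.357759 m.
That is 0.357759 m = 35.776 cm.

35.8 centimeters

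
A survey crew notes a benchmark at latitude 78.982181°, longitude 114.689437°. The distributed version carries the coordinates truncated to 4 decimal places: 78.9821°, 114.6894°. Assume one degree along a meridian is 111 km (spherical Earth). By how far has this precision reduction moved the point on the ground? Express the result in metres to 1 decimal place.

9.0 metres

Δlat = 78.982181 − 78.9821 = +0.000081°; Δlon = 114.689437 − 114.6894 = +0.000037°.
North–south shift: 0.000081 × 111000 = 8.991 m.
E–W at 78.9821°: 0.000037° × 111000 × cos 78.9821° = 0.000037 × 111000 × 0.1911 ≈ 0.784912 m.
Hypotenuse of the two orthogonal shifts: √(8.991² + 0.784912²) = 9.0252 m.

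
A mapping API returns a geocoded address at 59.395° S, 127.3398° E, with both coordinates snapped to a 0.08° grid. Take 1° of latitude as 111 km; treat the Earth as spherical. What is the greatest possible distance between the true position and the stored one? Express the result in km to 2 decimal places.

With a 0.08° grid the true value lies within half a step, ±0.08°/2 = ±0.04°, of the stored one.
N–S: 0.04° × 111000 m/° = 4440 m.
E–W at 59.395°: 0.04° × 111000 × cos 59.395° = 0.04 × 111000 × 0.5091 ≈ 2260.48 m.
Worst case both components are at the extreme and orthogonal: √(4440² + 2260.48²) ≈ 4982.3 m.
That is 4982.3 m = 4.9823 km.

4.98 km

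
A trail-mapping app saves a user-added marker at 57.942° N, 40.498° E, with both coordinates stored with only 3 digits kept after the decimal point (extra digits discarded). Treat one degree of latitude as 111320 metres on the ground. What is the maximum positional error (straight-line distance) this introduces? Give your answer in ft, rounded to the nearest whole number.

413 ft

Truncating at 3 decimal places can drop up to a full unit in the last place, so each coordinate may be off by as much as 0.001°.
N–S: 0.001° × 111320 m/° = 111.32 m.
E–W at 57.942°: 0.001° × 111320 × cos 57.942° = 0.001 × 111320 × 0.5308 ≈ 59.0861 m.
Worst case both components are at the extreme and orthogonal: √(111.32² + 59.0861²) ≈ 126.029 m.
Converting: 126.029 m × 3.2808 ft/m ≈ 413.48 ft.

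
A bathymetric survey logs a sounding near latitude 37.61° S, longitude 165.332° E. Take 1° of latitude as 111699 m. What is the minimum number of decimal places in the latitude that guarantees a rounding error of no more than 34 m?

4 decimal places

One degree of latitude covers 111699 m.
With N decimal places the half-ulp bound is 0.5·10⁻ᴺ°, or 0.5·10⁻ᴺ × 111699 m on the ground.
Need 0.5 × 111699 × 10⁻ᴺ ≤ 34 → 10⁻ᴺ ≤ 6.088e-04, so N ≥ 3.22.
So 4 decimal places suffice (5.58 m); 3 would allow up to 55.8 m.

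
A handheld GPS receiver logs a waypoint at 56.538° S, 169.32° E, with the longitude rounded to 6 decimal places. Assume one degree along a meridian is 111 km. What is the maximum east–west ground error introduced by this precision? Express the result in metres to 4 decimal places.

0.0306 metres

Rounding to 6 decimal places leaves the longitude within ±5e-07° of the true value.
One degree of longitude at 56.538° is 111000 × cos 56.538° ≈ 111000 × 0.5514 = 61203.6 m.
So at most 5e-07° × 61203.6 ≈ 0.0306018 m east–west.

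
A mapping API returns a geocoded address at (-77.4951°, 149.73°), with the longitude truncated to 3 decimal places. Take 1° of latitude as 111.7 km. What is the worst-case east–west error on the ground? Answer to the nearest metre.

Truncating at 3 decimal places can drop up to a full unit in the last place, so the longitude may be off by as much as 0.001°.
One degree of longitude at 77.4951° is 111700 × cos 77.4951° ≈ 111700 × 0.2165 = 24185.6 m.
East–west error: 0.001° × 24185.6 m/° ≈ 24.1856 m.

24 metres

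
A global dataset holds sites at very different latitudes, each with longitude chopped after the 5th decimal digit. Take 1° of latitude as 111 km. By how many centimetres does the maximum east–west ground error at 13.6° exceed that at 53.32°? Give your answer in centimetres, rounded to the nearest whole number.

42 centimetres

Truncating at 5 decimal places can drop up to a full unit in the last place, so the longitude may be off by as much as 1e-05°.
At 13.6°: 1e-05° × 111000 × cos 13.6° = 1e-05 × 111000 × 0.9720 ≈ 1.0789 m.
At 53.32°: 1e-05° × 111000 × cos 53.32° = 1e-05 × 111000 × 0.5973 ≈ 0.66305 m.
So the lower-latitude error exceeds the higher by 1.0789 − 0.66305 = 0.41582 m.
That is 0.415823 m = 41.582 cm.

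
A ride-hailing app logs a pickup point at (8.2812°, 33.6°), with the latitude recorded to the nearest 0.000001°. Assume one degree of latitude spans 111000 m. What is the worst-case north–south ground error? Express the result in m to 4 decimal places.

0.0555 m

Rounding to 6 decimal places leaves the latitude within ±5e-07° of the true value.
North–south distance: 5e-07° × 111000 m/° = 0.0555 m.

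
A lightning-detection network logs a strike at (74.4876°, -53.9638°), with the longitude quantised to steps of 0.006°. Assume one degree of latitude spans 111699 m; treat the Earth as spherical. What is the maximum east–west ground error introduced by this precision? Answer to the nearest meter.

With a 0.006° grid the true value lies within half a step, ±0.006°/2 = ±0.003°, of the stored one.
Parallels shrink by cos φ, so at 74.4876° a degree of longitude is 111699 × 0.2674 ≈ 29873.6 m.
So at most 0.003° × 29873.6 ≈ 89.6207 m east–west.

90 meters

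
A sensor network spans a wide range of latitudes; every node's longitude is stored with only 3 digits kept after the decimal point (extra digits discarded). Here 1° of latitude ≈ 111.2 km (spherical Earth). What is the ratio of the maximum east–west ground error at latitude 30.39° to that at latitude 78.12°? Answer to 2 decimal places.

Truncating at 3 decimal places can drop up to a full unit in the last place, so the longitude may be off by as much as 0.001°.
Error at 30.39° = 0.001° × 111200 × cos 30.39° ≈ 111.2 × 0.8626 = 95.921 m.
At 78.12°: 0.001° × 111200 × cos 78.12° = 0.001 × 111200 × 0.2059 ≈ 22.892 m.
The ratio reduces to cos 30.39° / cos 78.12° = 0.8626/0.2059 ≈ 4.1902.

4.19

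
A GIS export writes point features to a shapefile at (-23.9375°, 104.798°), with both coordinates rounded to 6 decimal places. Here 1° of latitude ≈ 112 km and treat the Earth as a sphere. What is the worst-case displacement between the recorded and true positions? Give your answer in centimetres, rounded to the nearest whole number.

Rounding to 6 decimal places leaves each coordinate within ±5e-07° of the true value.
Latitude error → 5e-07 × 112000 = 0.056 m along the meridian.
Longitude error → 5e-07 × 112000 × cos 23.9375° = 5e-07 × 112000 × 0.9140 ≈ 0.0511834 m.
Combining orthogonally: (0.056² + 0.0511834²)^½ ≈ 0.0758666 m.
That is 0.0758666 m = 7.5867 cm.

8 centimetres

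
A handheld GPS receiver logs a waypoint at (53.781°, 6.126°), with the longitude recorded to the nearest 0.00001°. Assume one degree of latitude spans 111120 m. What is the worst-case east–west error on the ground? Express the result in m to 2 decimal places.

Rounding to 5 decimal places leaves the longitude within ±5e-06° of the true value.
Parallels shrink by cos φ, so at 53.781° a degree of longitude is 111120 × 0.5909 ≈ 65657.8 m.
So at most 5e-06° × 65657.8 ≈ 0.328289 m east–west.

0.33 m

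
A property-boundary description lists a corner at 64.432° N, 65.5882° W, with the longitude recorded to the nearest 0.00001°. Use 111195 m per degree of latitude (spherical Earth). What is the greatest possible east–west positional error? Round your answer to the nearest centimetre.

24 centimetres

Rounding to 5 decimal places leaves the longitude within ±5e-06° of the true value.
At latitude 64.432° a degree of longitude spans 111195 m × cos 64.432° = 111195 × 0.4316 ≈ 47989.8 m.
So at most 5e-06° × 47989.8 ≈ 0.239949 m east–west.
That is 0.239949 m = 23.995 cm.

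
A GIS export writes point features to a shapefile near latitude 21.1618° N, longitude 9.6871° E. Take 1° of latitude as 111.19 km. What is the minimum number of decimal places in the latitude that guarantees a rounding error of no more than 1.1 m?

5 decimal places

One degree of latitude covers 111190 m.
N decimal places → at most half a unit in the last place, 0.5 × 10⁻ᴺ° = 111190/2 × 10⁻ᴺ m.
Setting 55595 × 10⁻ᴺ ≤ 1.1 gives 10ᴺ ≥ 5.054e+04, i.e. N ≥ 4.70.
So 5 decimal places suffice (0.556 m); 4 would allow up to 5.56 m.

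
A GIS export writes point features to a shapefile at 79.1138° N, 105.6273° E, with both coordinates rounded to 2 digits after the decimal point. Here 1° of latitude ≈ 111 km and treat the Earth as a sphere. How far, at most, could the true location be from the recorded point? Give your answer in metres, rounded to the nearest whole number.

565 metres

Rounding to 2 decimal places leaves each coordinate within ±0.005° of the true value.
Latitude error → 0.005 × 111000 = 555 m along the meridian.
East–west component at 79.1138°: 0.005° × 111000 × cos 79.1138° ≈ 0.005 × 20963.3 ≈ 104.817 m.
Worst case both components are at the extreme and orthogonal: √(555² + 104.817²) ≈ 564.811 m.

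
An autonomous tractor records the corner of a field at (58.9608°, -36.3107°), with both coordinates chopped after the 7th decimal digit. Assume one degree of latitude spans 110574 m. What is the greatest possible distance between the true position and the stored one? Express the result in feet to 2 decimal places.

Truncating at 7 decimal places can drop up to a full unit in the last place, so each coordinate may be off by as much as 1e-07°.
Latitude error → 1e-07 × 110574 = 0.0110574 m along the meridian.
E–W at 58.9608°: 1e-07° × 110574 × cos 58.9608° = 1e-07 × 110574 × 0.5156 ≈ 0.00570147 m.
The two errors are perpendicular, so the maximum displacement is √(0.0110574² + 0.00570147²) ≈ 0.0124408 m.
Converting: 0.0124408 m × 3.2808 ft/m ≈ 0.040816 ft.

0.04 feet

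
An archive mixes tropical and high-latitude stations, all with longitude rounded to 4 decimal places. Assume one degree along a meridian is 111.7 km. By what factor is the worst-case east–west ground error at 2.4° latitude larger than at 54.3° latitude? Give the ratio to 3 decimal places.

Rounding to 4 decimal places leaves the longitude within ±5e-05° of the true value.
At 2.4°: 5e-05° × 111700 × cos 2.4° = 5e-05 × 111700 × 0.9991 ≈ 5.5801 m.
At 54.3°: 5e-05° × 111700 × cos 54.3° = 5e-05 × 111700 × 0.5835 ≈ 3.2591 m.
Ratio: 5.5801 / 3.2591 = cos 2.4° / cos 54.3° ≈ 1.7122.

1.712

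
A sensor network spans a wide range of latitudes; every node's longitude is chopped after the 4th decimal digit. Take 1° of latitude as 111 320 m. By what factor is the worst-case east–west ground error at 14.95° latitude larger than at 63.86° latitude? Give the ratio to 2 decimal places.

2.19

Truncating at 4 decimal places can drop up to a full unit in the last place, so the longitude may be off by as much as 0.0001°.
At 14.95°: 0.0001° × 111320 × cos 14.95° = 0.0001 × 111320 × 0.9662 ≈ 10.755 m.
Error at 63.86° = 0.0001° × 111320 × cos 63.86° ≈ 11.132 × 0.4406 = 4.9044 m.
Ratio: 10.755 / 4.9044 = cos 14.95° / cos 63.86° ≈ 2.1930.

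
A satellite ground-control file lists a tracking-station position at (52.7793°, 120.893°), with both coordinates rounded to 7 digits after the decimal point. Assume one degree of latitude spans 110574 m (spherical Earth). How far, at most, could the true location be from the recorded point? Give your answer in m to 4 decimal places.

Rounding to 7 decimal places leaves each coordinate within ±5e-08° of the true value.
Latitude error → 5e-08 × 110574 = 0.0055287 m along the meridian.
E–W at 52.7793°: 5e-08° × 110574 × cos 52.7793° = 5e-08 × 110574 × 0.6049 ≈ 0.00334424 m.
Worst case both components are at the extreme and orthogonal: √(0.0055287² + 0.00334424²) ≈ 0.00646146 m.

0.0065 m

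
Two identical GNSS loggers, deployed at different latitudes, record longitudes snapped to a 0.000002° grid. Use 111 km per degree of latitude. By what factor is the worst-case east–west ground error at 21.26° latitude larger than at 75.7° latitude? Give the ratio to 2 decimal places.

With a 0.000002° grid the true value lies within half a step, ±0.000002°/2 = ±1e-06°, of the stored one.
At 21.26°: 1e-06° × 111000 × cos 21.26° = 1e-06 × 111000 × 0.9319 ≈ 0.10345 m.
Error at 75.7° = 1e-06° × 111000 × cos 75.7° ≈ 0.111 × 0.2470 = 0.027417 m.
The ratio reduces to cos 21.26° / cos 75.7° = 0.9319/0.2470 ≈ 3.7731.

3.77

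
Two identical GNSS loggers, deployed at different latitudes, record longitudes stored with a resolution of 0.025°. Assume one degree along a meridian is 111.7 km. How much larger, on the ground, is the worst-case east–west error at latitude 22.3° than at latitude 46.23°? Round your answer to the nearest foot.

1069 feet

With a 0.025° grid the true value lies within half a step, ±0.025°/2 = ±0.0125°, of the stored one.
Error at 22.3° = 0.0125° × 111700 × cos 22.3° ≈ 1396.2 × 0.9252 = 1291.8 m.
At 46.23°: 0.0125° × 111700 × cos 46.23° = 0.0125 × 111700 × 0.6918 ≈ 965.88 m.
So the lower-latitude error exceeds the higher by 1291.8 − 965.88 = 325.95 m.
In feet: 325.947 m ÷ 0.3048 ≈ 1069.4 ft.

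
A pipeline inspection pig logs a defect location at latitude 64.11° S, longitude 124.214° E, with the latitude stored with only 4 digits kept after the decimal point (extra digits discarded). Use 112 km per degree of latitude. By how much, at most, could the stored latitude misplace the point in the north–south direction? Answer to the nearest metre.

Truncating at 4 decimal places can drop up to a full unit in the last place, so the latitude may be off by as much as 0.0001°.
Along the meridian that is 0.0001° × 112000 m/° = 11.2 m.

11 metres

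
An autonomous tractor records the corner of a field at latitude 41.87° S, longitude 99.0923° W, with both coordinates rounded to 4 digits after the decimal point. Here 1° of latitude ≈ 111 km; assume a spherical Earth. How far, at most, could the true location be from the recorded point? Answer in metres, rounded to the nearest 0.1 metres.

6.9 metres

Rounding to 4 decimal places leaves each coordinate within ±5e-05° of the true value.
Latitude error → 5e-05 × 111000 = 5.55 m along the meridian.
East–west component at 41.87°: 5e-05° × 111000 × cos 41.87° ≈ 5e-05 × 82657.4 ≈ 4.13287 m.
The two errors are perpendicular, so the maximum displacement is √(5.55² + 4.13287²) ≈ 6.91976 m.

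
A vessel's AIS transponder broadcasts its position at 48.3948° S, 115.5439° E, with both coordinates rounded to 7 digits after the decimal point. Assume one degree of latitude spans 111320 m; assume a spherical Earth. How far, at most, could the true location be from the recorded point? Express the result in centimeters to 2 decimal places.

0.67 centimeters

Rounding to 7 decimal places leaves each coordinate within ±5e-08° of the true value.
North–south component: 5e-08° × 111320 = 0.005566 m.
East–west component at 48.3948°: 5e-08° × 111320 × cos 48.3948° ≈ 5e-08 × 73915.8 ≈ 0.00369579 m.
The two errors are perpendicular, so the maximum displacement is √(0.005566² + 0.00369579²) ≈ 0.00668126 m.
That is 0.00668126 m = 0.66813 cm.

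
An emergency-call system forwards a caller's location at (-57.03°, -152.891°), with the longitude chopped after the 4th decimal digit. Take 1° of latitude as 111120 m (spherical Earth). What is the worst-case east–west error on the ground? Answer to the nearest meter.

6 meters

Truncating at 4 decimal places can drop up to a full unit in the last place, so the longitude may be off by as much as 0.0001°.
One degree of longitude at 57.03° is 111120 × cos 57.03° ≈ 111120 × 0.5442 = 60471.5 m.
Maximum E–W displacement: 0.0001 × 60471.5 = 6.04715 m.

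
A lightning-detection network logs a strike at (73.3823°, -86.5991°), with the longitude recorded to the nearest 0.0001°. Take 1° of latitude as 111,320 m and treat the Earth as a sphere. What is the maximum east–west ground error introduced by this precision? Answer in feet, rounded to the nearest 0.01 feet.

Rounding to 4 decimal places leaves the longitude within ±5e-05° of the true value.
At latitude 73.3823° a degree of longitude spans 111320 m × cos 73.3823° = 111320 × 0.2860 ≈ 31835.8 m.
Maximum E–W displacement: 5e-05 × 31835.8 = 1.59179 m.
Converting: 1.59179 m × 3.2808 ft/m ≈ 5.2224 ft.

5.22 feet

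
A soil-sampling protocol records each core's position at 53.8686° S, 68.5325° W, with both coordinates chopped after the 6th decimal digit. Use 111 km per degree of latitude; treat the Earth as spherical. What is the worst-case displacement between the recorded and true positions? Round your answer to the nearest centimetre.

Truncating at 6 decimal places can drop up to a full unit in the last place, so each coordinate may be off by as much as 1e-06°.
North–south component: 1e-06° × 111000 = 0.111 m.
Longitude error → 1e-06 × 111000 × cos 53.8686° = 1e-06 × 111000 × 0.5896 ≈ 0.0654499 m.
Worst case both components are at the extreme and orthogonal: √(0.111² + 0.0654499²) ≈ 0.128859 m.
That is 0.128859 m = 12.886 cm.

13 centimetres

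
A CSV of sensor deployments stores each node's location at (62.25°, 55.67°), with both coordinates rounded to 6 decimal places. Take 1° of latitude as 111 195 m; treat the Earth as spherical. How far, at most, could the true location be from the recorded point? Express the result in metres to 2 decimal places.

Rounding to 6 decimal places leaves each coordinate within ±5e-07° of the true value.
Latitude error → 5e-07 × 111195 = 0.0555975 m along the meridian.
Longitude error → 5e-07 × 111195 × cos 62.25° = 5e-07 × 111195 × 0.4656 ≈ 0.025887 m.
Combining orthogonally: (0.0555975² + 0.025887²)^½ ≈ 0.0613288 m.

0.06 metres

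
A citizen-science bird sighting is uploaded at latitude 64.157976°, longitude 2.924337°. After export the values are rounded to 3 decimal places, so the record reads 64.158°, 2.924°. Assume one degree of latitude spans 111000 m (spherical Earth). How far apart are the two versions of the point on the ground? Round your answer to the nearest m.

17 m

The latitude changed by -0.000024° and the longitude by +0.000337°.
N–S: -0.000024° × 111000 m/° = -2.664 m.
E–W at 64.158°: 0.000337° × 111000 × cos 64.158° = 0.000337 × 111000 × 0.4359 ≈ 16.3054 m.
Combined displacement = (2.664² + 16.3054²)^½ ≈ 16.5216 m.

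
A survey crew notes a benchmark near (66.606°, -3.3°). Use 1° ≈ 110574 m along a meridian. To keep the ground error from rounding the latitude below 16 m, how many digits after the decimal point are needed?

One degree of latitude covers 110574 m.
With N decimal places the half-ulp bound is 0.5·10⁻ᴺ°, or 0.5·10⁻ᴺ × 110574 m on the ground.
Need 0.5 × 110574 × 10⁻ᴺ ≤ 16 → 10⁻ᴺ ≤ 2.894e-04, so N ≥ 3.54.
So 4 decimal places suffice (5.53 m); 3 would allow up to 55.3 m.

4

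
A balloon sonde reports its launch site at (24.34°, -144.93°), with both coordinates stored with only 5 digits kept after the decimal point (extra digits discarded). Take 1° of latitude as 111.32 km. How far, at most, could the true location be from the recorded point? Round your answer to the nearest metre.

Truncating at 5 decimal places can drop up to a full unit in the last place, so each coordinate may be off by as much as 1e-05°.
North–south component: 1e-05° × 111320 = 1.1132 m.
E–W at 24.34°: 1e-05° × 111320 × cos 24.34° = 1e-05 × 111320 × 0.9111 ≈ 1.01425 m.
Worst case both components are at the extreme and orthogonal: √(1.1132² + 1.01425²) ≈ 1.50596 m.

2 metres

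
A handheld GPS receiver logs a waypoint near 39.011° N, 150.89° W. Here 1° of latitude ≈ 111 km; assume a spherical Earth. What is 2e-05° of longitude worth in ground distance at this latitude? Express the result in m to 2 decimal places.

1.72 m

One degree of longitude here spans 111000 × cos 39.011° = 111000 × 0.7770 ≈ 86249.8 m; 2e-05° of that is 1.725 m.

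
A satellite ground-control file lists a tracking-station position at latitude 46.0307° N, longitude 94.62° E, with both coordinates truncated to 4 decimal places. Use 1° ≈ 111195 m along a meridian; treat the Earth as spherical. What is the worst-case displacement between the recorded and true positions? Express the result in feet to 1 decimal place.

44.4 feet

Truncating at 4 decimal places can drop up to a full unit in the last place, so each coordinate may be off by as much as 0.0001°.
N–S: 0.0001° × 111195 m/° = 11.1195 m.
E–W at 46.0307°: 0.0001° × 111195 × cos 46.0307° = 0.0001 × 111195 × 0.6943 ≈ 7.71997 m.
The two errors are perpendicular, so the maximum displacement is √(11.1195² + 7.71997²) ≈ 13.5367 m.
Converting: 13.5367 m × 3.2808 ft/m ≈ 44.412 ft.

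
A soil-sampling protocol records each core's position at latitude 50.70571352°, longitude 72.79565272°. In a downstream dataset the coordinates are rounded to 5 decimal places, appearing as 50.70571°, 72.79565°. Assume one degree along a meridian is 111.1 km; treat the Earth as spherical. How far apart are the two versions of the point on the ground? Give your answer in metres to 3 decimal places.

0.435 metres

Δlat = 50.70571352 − 50.70571 = +0.00000352°; Δlon = 72.79565272 − 72.79565 = +0.00000272°.
N–S: 0.00000352° × 111100 m/° = 0.391072 m.
East–west at this latitude: 0.00000272° × 111100 × cos 50.7057° ≈ 0.00000272 × 70360 = 0.191379 m.
Combined displacement = (0.391072² + 0.191379²)^½ ≈ 0.435389 m.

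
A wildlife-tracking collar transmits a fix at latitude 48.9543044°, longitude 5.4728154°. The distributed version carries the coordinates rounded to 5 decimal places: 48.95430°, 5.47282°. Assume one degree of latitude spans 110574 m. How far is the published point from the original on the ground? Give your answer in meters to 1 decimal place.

0.6 meters

Δlat = 48.9543044 − 48.95430 = +0.0000044°; Δlon = 5.4728154 − 5.47282 = -0.0000046°.
North–south shift: 0.0000044 × 110574 = 0.486526 m.
East–west at this latitude: -0.0000046° × 110574 × cos 48.9543° ≈ -0.0000046 × 72609.6 = -0.334004 m.
Combined displacement = (0.486526² + 0.334004²)^½ ≈ 0.590141 m.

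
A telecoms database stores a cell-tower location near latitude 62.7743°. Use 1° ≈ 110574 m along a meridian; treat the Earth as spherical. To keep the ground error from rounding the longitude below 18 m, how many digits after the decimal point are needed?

4 decimal places

At 62.7743° one degree of longitude covers 110574 × cos 62.7743° ≈ 110574 × 0.4575 ≈ 50587.3 m.
With N decimal places the half-ulp bound is 0.5·10⁻ᴺ°, or 0.5·10⁻ᴺ × 50587.3 m on the ground.
Need 0.5 × 50587.3 × 10⁻ᴺ ≤ 18 → 10⁻ᴺ ≤ 7.116e-04, so N ≥ 3.15.
N = 3 would give 25.3 m (too coarse); N = 4 gives 2.53 m ≤ 18 m.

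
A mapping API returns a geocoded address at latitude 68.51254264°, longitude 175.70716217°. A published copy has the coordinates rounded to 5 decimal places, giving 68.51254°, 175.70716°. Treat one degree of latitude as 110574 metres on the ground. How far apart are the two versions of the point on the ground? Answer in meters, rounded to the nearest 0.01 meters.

0.30 meters

The latitude changed by +0.00000264° and the longitude by +0.00000217°.
N–S: 0.00000264° × 110574 m/° = 0.291915 m.
East–west at this latitude: 0.00000217° × 110574 × cos 68.5125° ≈ 0.00000217 × 40503 = 0.0878915 m.
Distance: √(0.291915² + 0.0878915²) ≈ 0.30486 m.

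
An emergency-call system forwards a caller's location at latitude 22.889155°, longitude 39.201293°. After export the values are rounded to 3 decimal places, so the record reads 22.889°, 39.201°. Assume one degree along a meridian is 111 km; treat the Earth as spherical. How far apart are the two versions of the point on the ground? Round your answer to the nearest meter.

35 meters

Δlat = 22.889155 − 22.889 = +0.000155°; Δlon = 39.201293 − 39.201 = +0.000293°.
North–south shift: 0.000155 × 111000 = 17.205 m.
E–W at 22.889°: 0.000293° × 111000 × cos 22.889° = 0.000293 × 111000 × 0.9213 ≈ 29.9621 m.
Combined displacement = (17.205² + 29.9621²)^½ ≈ 34.5506 m.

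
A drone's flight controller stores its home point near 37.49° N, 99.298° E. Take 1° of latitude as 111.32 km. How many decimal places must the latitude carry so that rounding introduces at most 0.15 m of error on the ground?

One degree of latitude covers 111320 m.
Rounding to N decimal places gives at most 0.5 × 10⁻ᴺ degrees of error, i.e. 0.5 × 10⁻ᴺ × 111320 m.
Setting 55660 × 10⁻ᴺ ≤ 0.15 gives 10ᴺ ≥ 3.711e+05, i.e. N ≥ 5.57.
So 6 decimal places suffice (0.0557 m); 5 would allow up to 0.557 m.

6 decimal places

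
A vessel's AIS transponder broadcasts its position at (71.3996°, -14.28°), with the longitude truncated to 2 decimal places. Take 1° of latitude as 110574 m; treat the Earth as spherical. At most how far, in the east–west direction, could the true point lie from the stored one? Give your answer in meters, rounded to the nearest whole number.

Truncating at 2 decimal places can drop up to a full unit in the last place, so the longitude may be off by as much as 0.01°.
Parallels shrink by cos φ, so at 71.3996° a degree of longitude is 110574 × 0.3190 ≈ 35269.3 m.
So at most 0.01° × 35269.3 ≈ 352.693 m east–west.

353 meters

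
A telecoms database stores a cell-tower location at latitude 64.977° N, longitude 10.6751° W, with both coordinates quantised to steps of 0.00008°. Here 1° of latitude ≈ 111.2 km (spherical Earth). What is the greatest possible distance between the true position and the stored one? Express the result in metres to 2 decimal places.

With a 0.00008° grid the true value lies within half a step, ±0.00008°/2 = ±4e-05°, of the stored one.
Latitude error → 4e-05 × 111200 = 4.448 m along the meridian.
Longitude error → 4e-05 × 111200 × cos 64.977° = 4e-05 × 111200 × 0.4230 ≈ 1.88142 m.
Worst case both components are at the extreme and orthogonal: √(4.448² + 1.88142²) ≈ 4.82954 m.

4.83 metres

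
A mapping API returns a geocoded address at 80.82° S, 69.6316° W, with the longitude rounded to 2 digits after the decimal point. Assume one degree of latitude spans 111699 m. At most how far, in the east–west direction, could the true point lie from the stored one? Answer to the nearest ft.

292 ft

Rounding to 2 decimal places leaves the longitude within ±0.005° of the true value.
At latitude 80.82° a degree of longitude spans 111699 m × cos 80.82° = 111699 × 0.1595 ≈ 17820.1 m.
East–west error: 0.005° × 17820.1 m/° ≈ 89.1004 m.
Converting: 89.1004 m × 3.2808 ft/m ≈ 292.32 ft.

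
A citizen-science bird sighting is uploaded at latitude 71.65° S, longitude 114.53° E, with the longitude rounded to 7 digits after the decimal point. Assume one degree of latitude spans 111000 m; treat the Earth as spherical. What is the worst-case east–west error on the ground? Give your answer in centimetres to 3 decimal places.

Rounding to 7 decimal places leaves the longitude within ±5e-08° of the true value.
At latitude 71.65° a degree of longitude spans 111000 m × cos 71.65° = 111000 × 0.3148 ≈ 34945.1 m.
East–west error: 5e-08° × 34945.1 m/° ≈ 0.00174726 m.
That is 0.00174726 m = 0.17473 cm.

0.175 centimetres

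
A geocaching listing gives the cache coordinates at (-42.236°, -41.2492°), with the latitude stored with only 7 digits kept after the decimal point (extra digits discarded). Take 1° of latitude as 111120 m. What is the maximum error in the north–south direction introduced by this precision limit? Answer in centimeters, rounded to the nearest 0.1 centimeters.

Truncating at 7 decimal places can drop up to a full unit in the last place, so the latitude may be off by as much as 1e-07°.
North–south distance: 1e-07° × 111120 m/° = 0.011112 m.
That is 0.011112 m = 1.1112 cm.

1.1 centimeters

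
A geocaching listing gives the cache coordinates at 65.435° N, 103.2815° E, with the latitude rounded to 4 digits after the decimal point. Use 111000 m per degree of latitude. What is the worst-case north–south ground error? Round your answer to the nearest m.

Rounding to 4 decimal places leaves the latitude within ±5e-05° of the true value.
North–south distance: 5e-05° × 111000 m/° = 5.55 m.

6 m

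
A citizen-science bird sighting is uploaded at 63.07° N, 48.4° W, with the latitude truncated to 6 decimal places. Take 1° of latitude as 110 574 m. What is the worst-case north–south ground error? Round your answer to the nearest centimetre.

Truncating at 6 decimal places can drop up to a full unit in the last place, so the latitude may be off by as much as 1e-06°.
Along the meridian that is 1e-06° × 110574 m/° = 0.110574 m.
That is 0.110574 m = 11.057 cm.

11 centimetres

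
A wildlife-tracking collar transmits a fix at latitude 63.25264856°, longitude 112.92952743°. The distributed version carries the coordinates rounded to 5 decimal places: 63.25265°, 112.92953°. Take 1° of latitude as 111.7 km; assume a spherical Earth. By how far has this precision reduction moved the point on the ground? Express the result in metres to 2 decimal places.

Δlat = 63.25264856 − 63.25265 = -0.00000144°; Δlon = 112.92952743 − 112.92953 = -0.00000257°.
North–south shift: -0.00000144 × 111700 = -0.160848 m.
E–W at 63.2527°: -0.00000257° × 111700 × cos 63.2527° = -0.00000257 × 111700 × 0.4501 ≈ -0.129197 m.
Distance: √(0.160848² + 0.129197²) ≈ 0.206311 m.

0.21 metres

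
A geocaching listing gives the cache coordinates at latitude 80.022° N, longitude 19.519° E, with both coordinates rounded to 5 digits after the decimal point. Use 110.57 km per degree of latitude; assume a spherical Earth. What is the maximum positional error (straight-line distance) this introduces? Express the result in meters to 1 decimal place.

Rounding to 5 decimal places leaves each coordinate within ±5e-06° of the true value.
N–S: 5e-06° × 110570 m/° = 0.55285 m.
East–west component at 80.022°: 5e-06° × 110570 × cos 80.022° ≈ 5e-06 × 19158.5 ≈ 0.0957923 m.
Worst case both components are at the extreme and orthogonal: √(0.55285² + 0.0957923²) ≈ 0.561088 m.

0.6 meters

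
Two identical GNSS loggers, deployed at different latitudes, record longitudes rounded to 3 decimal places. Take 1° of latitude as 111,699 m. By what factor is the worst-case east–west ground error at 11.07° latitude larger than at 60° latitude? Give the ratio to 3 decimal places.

1.963

Rounding to 3 decimal places leaves the longitude within ±0.0005° of the true value.
Error at 11.07° = 0.0005° × 111699 × cos 11.07° ≈ 55.849 × 0.9814 = 54.81 m.
Error at 60° = 0.0005° × 111699 × cos 60° ≈ 55.849 × 0.5000 = 27.925 m.
The ratio reduces to cos 11.07° / cos 60° = 0.9814/0.5000 ≈ 1.9628.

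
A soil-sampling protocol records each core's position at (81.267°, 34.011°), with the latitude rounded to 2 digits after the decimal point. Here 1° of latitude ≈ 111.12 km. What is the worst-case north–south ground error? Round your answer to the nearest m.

Rounding to 2 decimal places leaves the latitude within ±0.005° of the true value.
So the N–S error is at most 0.005 × 111120 = 555.6 m.

556 m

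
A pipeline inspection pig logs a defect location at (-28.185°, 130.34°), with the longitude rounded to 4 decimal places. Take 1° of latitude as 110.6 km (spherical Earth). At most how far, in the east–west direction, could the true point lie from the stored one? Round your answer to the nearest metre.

Rounding to 4 decimal places leaves the longitude within ±5e-05° of the true value.
At latitude 28.185° a degree of longitude spans 110600 m × cos 28.185° = 110600 × 0.8814 ≈ 97485.8 m.
Maximum E–W displacement: 5e-05 × 97485.8 = 4.87429 m.

5 metres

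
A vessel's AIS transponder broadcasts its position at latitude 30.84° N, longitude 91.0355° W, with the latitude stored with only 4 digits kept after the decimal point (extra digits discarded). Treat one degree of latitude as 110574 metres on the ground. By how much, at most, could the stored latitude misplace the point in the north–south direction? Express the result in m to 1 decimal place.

11.1 m

Truncating at 4 decimal places can drop up to a full unit in the last place, so the latitude may be off by as much as 0.0001°.
Along the meridian that is 0.0001° × 110574 m/° = 11.0574 m.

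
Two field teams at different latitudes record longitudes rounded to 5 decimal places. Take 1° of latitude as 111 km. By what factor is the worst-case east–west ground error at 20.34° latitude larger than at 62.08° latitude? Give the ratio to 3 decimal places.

2.002

Rounding to 5 decimal places leaves the longitude within ±5e-06° of the true value.
At 20.34°: 5e-06° × 111000 × cos 20.34° = 5e-06 × 111000 × 0.9376 ≈ 0.52039 m.
Error at 62.08° = 5e-06° × 111000 × cos 62.08° ≈ 0.555 × 0.4682 = 0.25987 m.
The ratio reduces to cos 20.34° / cos 62.08° = 0.9376/0.4682 ≈ 2.0025.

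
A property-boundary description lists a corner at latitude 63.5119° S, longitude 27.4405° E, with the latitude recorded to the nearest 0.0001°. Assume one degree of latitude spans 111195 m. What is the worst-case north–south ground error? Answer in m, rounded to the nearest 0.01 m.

5.56 m

Rounding to 4 decimal places leaves the latitude within ±5e-05° of the true value.
North–south distance: 5e-05° × 111195 m/° = 5.55975 m.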